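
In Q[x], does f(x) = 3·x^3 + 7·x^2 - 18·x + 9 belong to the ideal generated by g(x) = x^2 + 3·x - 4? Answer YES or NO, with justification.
NO

In Q[x] the ideal (g) consists of all multiples of g, so f ∈ (g) iff g | f, i.e. iff the remainder of f on division by g is 0. Divide f by g (g is monic, so eliminate the leading term of the running remainder at each step):
  leading term 3·x^3: subtract (3·x)·g(x) = 3·x^3 + 9·x^2 - 12·x, leaving -2·x^2 - 6·x + 9
  leading term -2·x^2: subtract (-2)·g(x) = -2·x^2 - 6·x + 8, leaving 1
The remainder r(x) = 1 ≠ 0 (and deg r < deg g), so g ∤ f, i.e. f ∉ (g).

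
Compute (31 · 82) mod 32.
14

Reduce the factors first: 82 ≡ 18 (mod 32), so 31 · 82 ≡ 31 · 18 (mod 32). 31 · 18 = 558. Dividing by 32: 558 = 17·32 + 14. So (31 · 82) mod 32 = 14.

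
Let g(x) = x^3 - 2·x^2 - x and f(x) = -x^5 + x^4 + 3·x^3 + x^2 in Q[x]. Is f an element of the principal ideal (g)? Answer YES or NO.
In Q[x] the ideal (g) consists of all multiples of g, so f ∈ (g) iff g | f, i.e. iff the remainder of f on division by g is 0. Divide f by g (g is monic, so eliminate the leading term of the running remainder at each step):
  leading term -x^5: subtract (-x^2)·g(x) = -x^5 + 2·x^4 + x^3, leaving -x^4 + 2·x^3 + x^2
  leading term -x^4: subtract (-x)·g(x) = -x^4 + 2·x^3 + x^2, leaving 0
The remainder is 0, so f(x) = g(x) · h(x) with h(x) = -x^2 - x. Hence g | f, i.e. f ∈ (g).

Final answer: YES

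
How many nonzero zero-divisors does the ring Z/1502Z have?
Z/1502Z has 751 nonzero zero-divisors

In Z/1502Z each nonzero element is either a unit (gcd with 1502 is 1) or a zero-divisor (gcd > 1). The number of units is φ(1502): factorise 1502 = 2 · 751, so φ(1502) = (2 − 1) · (751 − 1) = 1 · 750 = 750. The nonzero elements number 1502 − 1 = 1501. Hence the nonzero zero-divisors number 1501 − 750 = 751.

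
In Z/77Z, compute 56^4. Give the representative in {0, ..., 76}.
Use repeated squaring. Binary(4) = 100. Walk through the bits of the exponent 4 left-to-right: at each bit after the leading one, square the running value, then multiply by 56 if the bit is 1 (always reducing mod 77):
  bit 1 = 1 (leading): start with 56.
  bit 2 = 0: square 56^2 = 3136 ≡ 56 (mod 77).
  bit 3 = 0: square 56^2 = 3136 ≡ 56 (mod 77).
Final value: 56^4 ≡ 56 (mod 77).

Final answer: 56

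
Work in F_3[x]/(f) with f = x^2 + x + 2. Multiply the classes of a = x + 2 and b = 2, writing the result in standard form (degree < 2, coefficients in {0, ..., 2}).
a · b ≡ 2·x + 1 (mod f(x))

Multiply as integer polynomials: a · b = 2·x + 4. Reducing coefficients mod 3: a · b ≡ 2·x + 1. This already has degree < 2, so no reduction by f is needed. Hence a · b ≡ 2·x + 1 in F_3[x]/(f).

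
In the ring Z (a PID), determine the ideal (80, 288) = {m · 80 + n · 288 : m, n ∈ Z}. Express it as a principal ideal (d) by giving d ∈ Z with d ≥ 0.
(80, 288) = (16); d = 16

In the PID Z, (a, b) is generated by gcd(a, b). Compute gcd(288, 80) with the extended Euclidean algorithm, tracking rows (r, s, t) with s·288 + t·80 = r:
  row A: (288, 1, 0)   [1·288 + 0·80 = 288]
  row B: (80, 0, 1)   [0·288 + 1·80 = 80]
  288 = 3·80 + 48   → row C = row A − 3·row B = (48, 1, −3)   [check: 1·288 − 3·80 = 48]
  80 = 1·48 + 32   → row D = row B − 1·row C = (32, −1, 4)   [check: −1·288 + 4·80 = 32]
  48 = 1·32 + 16   → row E = row C − 1·row D = (16, 2, −7)   [check: 2·288 − 7·80 = 16]
  32 = 2·16 + 0   → remainder 0, stop. gcd = 16 (last nonzero row E).
So gcd(80, 288) = 16, with Bézout identity 2·288 − 7·80 = 16. Containment (⊇): the Bézout identity exhibits 16 as an element of (80, 288), giving (16) ⊆ (80, 288). Containment (⊆): since 16 | 80 and 16 | 288 (80 = 16·5, 288 = 16·18), every Z-linear combination of 80 and 288 is divisible by 16, so (80, 288) ⊆ (16). Therefore (80, 288) = (16), d = 16.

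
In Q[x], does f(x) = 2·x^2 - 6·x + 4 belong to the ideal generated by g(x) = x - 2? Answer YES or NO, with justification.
YES

In Q[x] the ideal (g) consists of all multiples of g, so f ∈ (g) iff g | f, i.e. iff the remainder of f on division by g is 0. Divide f by g (g is monic, so eliminate the leading term of the running remainder at each step):
  leading term 2·x^2: subtract (2·x)·g(x) = 2·x^2 - 4·x, leaving 4 - 2·x
  leading term -2·x: subtract (-2)·g(x) = 4 - 2·x, leaving 0
The remainder is 0, so f(x) = g(x) · h(x) with h(x) = 2·x - 2. Hence g | f, i.e. f ∈ (g).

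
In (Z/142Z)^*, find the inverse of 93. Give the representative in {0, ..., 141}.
93^(−1) ≡ 113 (mod 142)

Apply the extended Euclidean algorithm to (142, 93), tracking rows (r, s, t) with s·142 + t·93 = r. Each division r_prev = q·r_cur + r_new produces the new row as (previous row) − q·(current row):
  row A: (142, 1, 0)   [1·142 + 0·93 = 142]
  row B: (93, 0, 1)   [0·142 + 1·93 = 93]
  142 = 1·93 + 49   → row C = row A − 1·row B = (49, 1, −1)   [check: 1·142 − 1·93 = 49]
  93 = 1·49 + 44   → row D = row B − 1·row C = (44, −1, 2)   [check: −1·142 + 2·93 = 44]
  49 = 1·44 + 5   → row E = row C − 1·row D = (5, 2, −3)   [check: 2·142 − 3·93 = 5]
  44 = 8·5 + 4   → row F = row D − 8·row E = (4, −17, 26)   [check: −17·142 + 26·93 = 4]
  5 = 1·4 + 1   → row G = row E − 1·row F = (1, 19, −29)   [check: 19·142 − 29·93 = 1]
  4 = 4·1 + 0   → remainder 0, stop. gcd = 1 (last nonzero row G).
The gcd is 1, so 93 is invertible mod 142. The last nonzero row gives 19·142 − 29·93 = 1, so t = −29. So 93^(−1) ≡ −29 ≡ 113 (mod 142). Verify: 93 · 113 = 10509 ≡ 1 (mod 142). ✓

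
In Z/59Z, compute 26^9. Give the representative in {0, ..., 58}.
20

Use repeated squaring. Binary(9) = 1001. Walk through the bits of the exponent 9 left-to-right: at each bit after the leading one, square the running value, then multiply by 26 if the bit is 1 (always reducing mod 59):
  bit 1 = 1 (leading): start with 26.
  bit 2 = 0: square 26^2 = 676 ≡ 27 (mod 59).
  bit 3 = 0: square 27^2 = 729 ≡ 21 (mod 59).
  bit 4 = 1: square 21^2 = 441 ≡ 28; bit is 1, so multiply 28·26 = 728 ≡ 20 (mod 59).
Final value: 26^9 ≡ 20 (mod 59).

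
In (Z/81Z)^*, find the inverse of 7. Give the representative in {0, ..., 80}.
Apply the extended Euclidean algorithm to (81, 7), tracking rows (r, s, t) with s·81 + t·7 = r. Each division r_prev = q·r_cur + r_new produces the new row as (previous row) − q·(current row):
  row A: (81, 1, 0)   [1·81 + 0·7 = 81]
  row B: (7, 0, 1)   [0·81 + 1·7 = 7]
  81 = 11·7 + 4   → row C = row A − 11·row B = (4, 1, −11)   [check: 1·81 − 11·7 = 4]
  7 = 1·4 + 3   → row D = row B − 1·row C = (3, −1, 12)   [check: −1·81 + 12·7 = 3]
  4 = 1·3 + 1   → row E = row C − 1·row D = (1, 2, −23)   [check: 2·81 − 23·7 = 1]
  3 = 3·1 + 0   → remainder 0, stop. gcd = 1 (last nonzero row E).
The gcd is 1, so 7 is invertible mod 81. The last nonzero row gives 2·81 − 23·7 = 1, so t = −23. So 7^(−1) ≡ −23 ≡ 58 (mod 81). Verify: 7 · 58 = 406 ≡ 1 (mod 81). ✓

Final answer: 7^(−1) ≡ 58 (mod 81)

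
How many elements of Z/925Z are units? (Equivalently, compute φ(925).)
Z/925Z has φ(925) = 720 units

An element a ∈ Z/925Z is a unit iff gcd(a, 925) = 1, so the number of units is φ(925). φ is multiplicative, with φ(p^e) = p^e − p^(e−1). Factorise 925 = 5^2 · 37. Then
  φ(925) = (5^2 − 5^1) · (37 − 1) = 20 · 36 = 720.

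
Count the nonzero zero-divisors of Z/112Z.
In Z/112Z each nonzero element is either a unit (gcd with 112 is 1) or a zero-divisor (gcd > 1). The number of units is φ(112): factorise 112 = 2^4 · 7, so φ(112) = (2^4 − 2^3) · (7 − 1) = 8 · 6 = 48. The nonzero elements number 112 − 1 = 111. Hence the nonzero zero-divisors number 111 − 48 = 63.

Final answer: Z/112Z has 63 nonzero zero-divisors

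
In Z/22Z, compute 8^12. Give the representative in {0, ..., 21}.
20

Use repeated squaring. Binary(12) = 1100. Walk through the bits of the exponent 12 left-to-right: at each bit after the leading one, square the running value, then multiply by 8 if the bit is 1 (always reducing mod 22):
  bit 1 = 1 (leading): start with 8.
  bit 2 = 1: square 8^2 = 64 ≡ 20; bit is 1, so multiply 20·8 = 160 ≡ 6 (mod 22).
  bit 3 = 0: square 6^2 = 36 ≡ 14 (mod 22).
  bit 4 = 0: square 14^2 = 196 ≡ 20 (mod 22).
Final value: 8^12 ≡ 20 (mod 22).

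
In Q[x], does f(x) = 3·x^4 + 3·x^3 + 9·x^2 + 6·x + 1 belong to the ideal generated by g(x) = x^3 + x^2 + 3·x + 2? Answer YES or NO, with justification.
NO

In Q[x] the ideal (g) consists of all multiples of g, so f ∈ (g) iff g | f, i.e. iff the remainder of f on division by g is 0. Divide f by g (g is monic, so eliminate the leading term of the running remainder at each step):
  leading term 3·x^4: subtract (3·x)·g(x) = 3·x^4 + 3·x^3 + 9·x^2 + 6·x, leaving 1
The remainder r(x) = 1 ≠ 0 (and deg r < deg g), so g ∤ f, i.e. f ∉ (g).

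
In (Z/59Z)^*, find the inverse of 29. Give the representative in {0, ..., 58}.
29^(−1) ≡ 57 (mod 59)

Apply the extended Euclidean algorithm to (59, 29), tracking rows (r, s, t) with s·59 + t·29 = r. Each division r_prev = q·r_cur + r_new produces the new row as (previous row) − q·(current row):
  row A: (59, 1, 0)   [1·59 + 0·29 = 59]
  row B: (29, 0, 1)   [0·59 + 1·29 = 29]
  59 = 2·29 + 1   → row C = row A − 2·row B = (1, 1, −2)   [check: 1·59 − 2·29 = 1]
  29 = 29·1 + 0   → remainder 0, stop. gcd = 1 (last nonzero row C).
The gcd is 1, so 29 is invertible mod 59. The last nonzero row gives 1·59 − 2·29 = 1, so t = −2. So 29^(−1) ≡ −2 ≡ 57 (mod 59). Verify: 29 · 57 = 1653 ≡ 1 (mod 59). ✓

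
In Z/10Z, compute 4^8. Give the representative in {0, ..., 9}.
Use repeated squaring. Binary(8) = 1000. Walk through the bits of the exponent 8 left-to-right: at each bit after the leading one, square the running value, then multiply by 4 if the bit is 1 (always reducing mod 10):
  bit 1 = 1 (leading): start with 4.
  bit 2 = 0: square 4^2 = 16 ≡ 6 (mod 10).
  bit 3 = 0: square 6^2 = 36 ≡ 6 (mod 10).
  bit 4 = 0: square 6^2 = 36 ≡ 6 (mod 10).
Final value: 4^8 ≡ 6 (mod 10).

Final answer: 6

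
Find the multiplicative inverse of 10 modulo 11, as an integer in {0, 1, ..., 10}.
Apply the extended Euclidean algorithm to (11, 10), tracking rows (r, s, t) with s·11 + t·10 = r. Each division r_prev = q·r_cur + r_new produces the new row as (previous row) − q·(current row):
  row A: (11, 1, 0)   [1·11 + 0·10 = 11]
  row B: (10, 0, 1)   [0·11 + 1·10 = 10]
  11 = 1·10 + 1   → row C = row A − 1·row B = (1, 1, −1)   [check: 1·11 − 1·10 = 1]
  10 = 10·1 + 0   → remainder 0, stop. gcd = 1 (last nonzero row C).
The gcd is 1, so 10 is invertible mod 11. The last nonzero row gives 1·11 − 1·10 = 1, so t = −1. So 10^(−1) ≡ −1 ≡ 10 (mod 11). Verify: 10 · 10 = 100 ≡ 1 (mod 11). ✓

Final answer: 10^(−1) ≡ 10 (mod 11)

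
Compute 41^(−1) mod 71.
41^(−1) ≡ 26 (mod 71)

Apply the extended Euclidean algorithm to (71, 41), tracking rows (r, s, t) with s·71 + t·41 = r. Each division r_prev = q·r_cur + r_new produces the new row as (previous row) − q·(current row):
  row A: (71, 1, 0)   [1·71 + 0·41 = 71]
  row B: (41, 0, 1)   [0·71 + 1·41 = 41]
  71 = 1·41 + 30   → row C = row A − 1·row B = (30, 1, −1)   [check: 1·71 − 1·41 = 30]
  41 = 1·30 + 11   → row D = row B − 1·row C = (11, −1, 2)   [check: −1·71 + 2·41 = 11]
  30 = 2·11 + 8   → row E = row C − 2·row D = (8, 3, −5)   [check: 3·71 − 5·41 = 8]
  11 = 1·8 + 3   → row F = row D − 1·row E = (3, −4, 7)   [check: −4·71 + 7·41 = 3]
  8 = 2·3 + 2   → row G = row E − 2·row F = (2, 11, −19)   [check: 11·71 − 19·41 = 2]
  3 = 1·2 + 1   → row H = row F − 1·row G = (1, −15, 26)   [check: −15·71 + 26·41 = 1]
  2 = 2·1 + 0   → remainder 0, stop. gcd = 1 (last nonzero row H).
The gcd is 1, so 41 is invertible mod 71. The last nonzero row gives −15·71 + 26·41 = 1, so t = 26. So 41^(−1) ≡ 26 (mod 71). Verify: 41 · 26 = 1066 ≡ 1 (mod 71). ✓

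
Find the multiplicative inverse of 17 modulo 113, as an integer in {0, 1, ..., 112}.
17^(−1) ≡ 20 (mod 113)

Apply the extended Euclidean algorithm to (113, 17), tracking rows (r, s, t) with s·113 + t·17 = r. Each division r_prev = q·r_cur + r_new produces the new row as (previous row) − q·(current row):
  row A: (113, 1, 0)   [1·113 + 0·17 = 113]
  row B: (17, 0, 1)   [0·113 + 1·17 = 17]
  113 = 6·17 + 11   → row C = row A − 6·row B = (11, 1, −6)   [check: 1·113 − 6·17 = 11]
  17 = 1·11 + 6   → row D = row B − 1·row C = (6, −1, 7)   [check: −1·113 + 7·17 = 6]
  11 = 1·6 + 5   → row E = row C − 1·row D = (5, 2, −13)   [check: 2·113 − 13·17 = 5]
  6 = 1·5 + 1   → row F = row D − 1·row E = (1, −3, 20)   [check: −3·113 + 20·17 = 1]
  5 = 5·1 + 0   → remainder 0, stop. gcd = 1 (last nonzero row F).
The gcd is 1, so 17 is invertible mod 113. The last nonzero row gives −3·113 + 20·17 = 1, so t = 20. So 17^(−1) ≡ 20 (mod 113). Verify: 17 · 20 = 340 ≡ 1 (mod 113). ✓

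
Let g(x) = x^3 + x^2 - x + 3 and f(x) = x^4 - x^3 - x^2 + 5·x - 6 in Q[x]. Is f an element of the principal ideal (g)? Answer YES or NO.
In Q[x] the ideal (g) consists of all multiples of g, so f ∈ (g) iff g | f, i.e. iff the remainder of f on division by g is 0. Divide f by g (g is monic, so eliminate the leading term of the running remainder at each step):
  leading term x^4: subtract (x)·g(x) = x^4 + x^3 - x^2 + 3·x, leaving -2·x^3 + 2·x - 6
  leading term -2·x^3: subtract (-2)·g(x) = -2·x^3 - 2·x^2 + 2·x - 6, leaving 2·x^2
The remainder r(x) = 2·x^2 ≠ 0 (and deg r < deg g), so g ∤ f, i.e. f ∉ (g).

Final answer: NO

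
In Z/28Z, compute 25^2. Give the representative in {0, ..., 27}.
Use repeated squaring. Binary(2) = 10. Walk through the bits of the exponent 2 left-to-right: at each bit after the leading one, square the running value, then multiply by 25 if the bit is 1 (always reducing mod 28):
  bit 1 = 1 (leading): start with 25.
  bit 2 = 0: square 25^2 = 625 ≡ 9 (mod 28).
Final value: 25^2 ≡ 9 (mod 28).

Final answer: 9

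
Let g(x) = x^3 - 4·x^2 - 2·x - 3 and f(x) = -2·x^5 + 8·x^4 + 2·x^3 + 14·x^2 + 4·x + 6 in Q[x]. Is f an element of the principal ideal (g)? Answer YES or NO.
YES

In Q[x] the ideal (g) consists of all multiples of g, so f ∈ (g) iff g | f, i.e. iff the remainder of f on division by g is 0. Divide f by g (g is monic, so eliminate the leading term of the running remainder at each step):
  leading term -2·x^5: subtract (-2·x^2)·g(x) = -2·x^5 + 8·x^4 + 4·x^3 + 6·x^2, leaving -2·x^3 + 8·x^2 + 4·x + 6
  leading term -2·x^3: subtract (-2)·g(x) = -2·x^3 + 8·x^2 + 4·x + 6, leaving 0
The remainder is 0, so f(x) = g(x) · h(x) with h(x) = -2·x^2 - 2. Hence g | f, i.e. f ∈ (g).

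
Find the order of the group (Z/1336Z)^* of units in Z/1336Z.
|(Z/1336Z)^*| = 664

(Z/1336Z)^* consists of the classes a with gcd(a, 1336) = 1, so its order is φ(1336). φ is multiplicative, with φ(p^e) = p^e − p^(e−1). Factorise 1336 = 2^3 · 167. Then
  φ(1336) = (2^3 − 2^2) · (167 − 1) = 4 · 166 = 664.
Thus |(Z/1336Z)^*| = 664.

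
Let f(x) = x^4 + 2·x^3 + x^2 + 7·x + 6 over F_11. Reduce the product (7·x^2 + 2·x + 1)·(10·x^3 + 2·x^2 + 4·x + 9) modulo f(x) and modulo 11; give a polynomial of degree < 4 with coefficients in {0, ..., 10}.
a · b ≡ 8·x^3 + 8·x^2 + 3·x + 7 (mod f(x))

Multiply as integer polynomials: a · b = 70·x^5 + 34·x^4 + 42·x^3 + 73·x^2 + 22·x + 9. Reducing coefficients mod 11: a · b ≡ 4·x^5 + x^4 + 9·x^3 + 7·x^2 + 9. Now divide by f(x) = x^4 + 2·x^3 + x^2 + 7·x + 6 in F_11[x], eliminating the leading term at each step:
  leading term 4·x^5: subtract (4·x)·f(x) = 4·x^5 + 8·x^4 + 4·x^3 + 6·x^2 + 2·x, leaving 4·x^4 + 5·x^3 + x^2 + 9·x + 9 (coefficients mod 11)
  leading term 4·x^4: subtract (4)·f(x) = 4·x^4 + 8·x^3 + 4·x^2 + 6·x + 2, leaving 8·x^3 + 8·x^2 + 3·x + 7 (coefficients mod 11)
The degree is now < 4, so this is the remainder. Hence a · b ≡ 8·x^3 + 8·x^2 + 3·x + 7 in F_11[x]/(f).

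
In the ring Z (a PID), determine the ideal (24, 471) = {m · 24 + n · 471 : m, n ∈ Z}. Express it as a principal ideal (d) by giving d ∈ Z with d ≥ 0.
(24, 471) = (3); d = 3

In the PID Z, (a, b) is generated by gcd(a, b). Compute gcd(471, 24) with the extended Euclidean algorithm, tracking rows (r, s, t) with s·471 + t·24 = r:
  row A: (471, 1, 0)   [1·471 + 0·24 = 471]
  row B: (24, 0, 1)   [0·471 + 1·24 = 24]
  471 = 19·24 + 15   → row C = row A − 19·row B = (15, 1, −19)   [check: 1·471 − 19·24 = 15]
  24 = 1·15 + 9   → row D = row B − 1·row C = (9, −1, 20)   [check: −1·471 + 20·24 = 9]
  15 = 1·9 + 6   → row E = row C − 1·row D = (6, 2, −39)   [check: 2·471 − 39·24 = 6]
  9 = 1·6 + 3   → row F = row D − 1·row E = (3, −3, 59)   [check: −3·471 + 59·24 = 3]
  6 = 2·3 + 0   → remainder 0, stop. gcd = 3 (last nonzero row F).
So gcd(24, 471) = 3, with Bézout identity −3·471 + 59·24 = 3. Containment (⊇): the Bézout identity exhibits 3 as an element of (24, 471), giving (3) ⊆ (24, 471). Containment (⊆): since 3 | 24 and 3 | 471 (24 = 3·8, 471 = 3·157), every Z-linear combination of 24 and 471 is divisible by 3, so (24, 471) ⊆ (3). Therefore (24, 471) = (3), d = 3.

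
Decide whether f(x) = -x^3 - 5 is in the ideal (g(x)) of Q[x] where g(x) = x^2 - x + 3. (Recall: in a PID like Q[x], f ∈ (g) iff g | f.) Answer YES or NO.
In Q[x] the ideal (g) consists of all multiples of g, so f ∈ (g) iff g | f, i.e. iff the remainder of f on division by g is 0. Divide f by g (g is monic, so eliminate the leading term of the running remainder at each step):
  leading term -x^3: subtract (-x)·g(x) = -x^3 + x^2 - 3·x, leaving -x^2 + 3·x - 5
  leading term -x^2: subtract (-1)·g(x) = -x^2 + x - 3, leaving 2·x - 2
The remainder r(x) = 2·x - 2 ≠ 0 (and deg r < deg g), so g ∤ f, i.e. f ∉ (g).

Final answer: NO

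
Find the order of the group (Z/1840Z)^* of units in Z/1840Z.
(Z/1840Z)^* consists of the classes a with gcd(a, 1840) = 1, so its order is φ(1840). φ is multiplicative, with φ(p^e) = p^e − p^(e−1). Factorise 1840 = 2^4 · 5 · 23. Then
  φ(1840) = (2^4 − 2^3) · (5 − 1) · (23 − 1) = 8 · 4 · 22 = 704.
Thus |(Z/1840Z)^*| = 704.

Final answer: |(Z/1840Z)^*| = 704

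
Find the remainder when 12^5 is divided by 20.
12

Use repeated squaring. Binary(5) = 101. Walk through the bits of the exponent 5 left-to-right: at each bit after the leading one, square the running value, then multiply by 12 if the bit is 1 (always reducing mod 20):
  bit 1 = 1 (leading): start with 12.
  bit 2 = 0: square 12^2 = 144 ≡ 4 (mod 20).
  bit 3 = 1: square 4^2 = 16; bit is 1, so multiply 16·12 = 192 ≡ 12 (mod 20).
Final value: 12^5 ≡ 12 (mod 20).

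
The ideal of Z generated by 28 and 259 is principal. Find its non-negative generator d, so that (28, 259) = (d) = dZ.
In the PID Z, (a, b) is generated by gcd(a, b). Compute gcd(259, 28) with the extended Euclidean algorithm, tracking rows (r, s, t) with s·259 + t·28 = r:
  row A: (259, 1, 0)   [1·259 + 0·28 = 259]
  row B: (28, 0, 1)   [0·259 + 1·28 = 28]
  259 = 9·28 + 7   → row C = row A − 9·row B = (7, 1, −9)   [check: 1·259 − 9·28 = 7]
  28 = 4·7 + 0   → remainder 0, stop. gcd = 7 (last nonzero row C).
So gcd(28, 259) = 7, with Bézout identity 1·259 − 9·28 = 7. Containment (⊇): the Bézout identity exhibits 7 as an element of (28, 259), giving (7) ⊆ (28, 259). Containment (⊆): since 7 | 28 and 7 | 259 (28 = 7·4, 259 = 7·37), every Z-linear combination of 28 and 259 is divisible by 7, so (28, 259) ⊆ (7). Therefore (28, 259) = (7), d = 7.

Final answer: (28, 259) = (7); d = 7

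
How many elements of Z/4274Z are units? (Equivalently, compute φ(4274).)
Z/4274Z has φ(4274) = 2136 units

An element a ∈ Z/4274Z is a unit iff gcd(a, 4274) = 1, so the number of units is φ(4274). φ is multiplicative, with φ(p^e) = p^e − p^(e−1). Factorise 4274 = 2 · 2137. Then
  φ(4274) = (2 − 1) · (2137 − 1) = 1 · 2136 = 2136.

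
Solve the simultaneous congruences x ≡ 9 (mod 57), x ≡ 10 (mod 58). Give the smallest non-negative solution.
x ≡ 3258 (mod 3306); the representative in [0, 3306) is 3258

The moduli 57, 58 are pairwise coprime, so by the CRT there is a unique solution mod 57·58 = 3306.
Solve by successive substitution. Start with x ≡ 9 (mod 57).
  Combine with x ≡ 10 (mod 58): write x = 9 + 57·t and require 9 + 57·t ≡ 10 (mod 58), i.e. 57·t ≡ 10 − 9 ≡ 1 (mod 58). Since 57^(−1) ≡ 57 (mod 58), t ≡ 57·1 ≡ 57 (mod 58). So x ≡ 9 + 57·57 = 3258 (mod 3306).
Unique solution in [0, 3306): x = 3258.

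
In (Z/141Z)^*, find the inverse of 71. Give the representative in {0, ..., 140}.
Apply the extended Euclidean algorithm to (141, 71), tracking rows (r, s, t) with s·141 + t·71 = r. Each division r_prev = q·r_cur + r_new produces the new row as (previous row) − q·(current row):
  row A: (141, 1, 0)   [1·141 + 0·71 = 141]
  row B: (71, 0, 1)   [0·141 + 1·71 = 71]
  141 = 1·71 + 70   → row C = row A − 1·row B = (70, 1, −1)   [check: 1·141 − 1·71 = 70]
  71 = 1·70 + 1   → row D = row B − 1·row C = (1, −1, 2)   [check: −1·141 + 2·71 = 1]
  70 = 70·1 + 0   → remainder 0, stop. gcd = 1 (last nonzero row D).
The gcd is 1, so 71 is invertible mod 141. The last nonzero row gives −1·141 + 2·71 = 1, so t = 2. So 71^(−1) ≡ 2 (mod 141). Verify: 71 · 2 = 142 ≡ 1 (mod 141). ✓

Final answer: 71^(−1) ≡ 2 (mod 141)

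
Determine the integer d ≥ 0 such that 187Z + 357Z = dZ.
(187, 357) = (17); d = 17

In the PID Z, (a, b) is generated by gcd(a, b). Compute gcd(357, 187) with the extended Euclidean algorithm, tracking rows (r, s, t) with s·357 + t·187 = r:
  row A: (357, 1, 0)   [1·357 + 0·187 = 357]
  row B: (187, 0, 1)   [0·357 + 1·187 = 187]
  357 = 1·187 + 170   → row C = row A − 1·row B = (170, 1, −1)   [check: 1·357 − 1·187 = 170]
  187 = 1·170 + 17   → row D = row B − 1·row C = (17, −1, 2)   [check: −1·357 + 2·187 = 17]
  170 = 10·17 + 0   → remainder 0, stop. gcd = 17 (last nonzero row D).
So gcd(187, 357) = 17, with Bézout identity −1·357 + 2·187 = 17. Containment (⊇): the Bézout identity exhibits 17 as an element of (187, 357), giving (17) ⊆ (187, 357). Containment (⊆): since 17 | 187 and 17 | 357 (187 = 17·11, 357 = 17·21), every Z-linear combination of 187 and 357 is divisible by 17, so (187, 357) ⊆ (17). Therefore (187, 357) = (17), d = 17.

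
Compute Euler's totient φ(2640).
φ is multiplicative, with φ(p^e) = p^e − p^(e−1). Factorise 2640 = 2^4 · 3 · 5 · 11. Then
  φ(2640) = (2^4 − 2^3) · (3 − 1) · (5 − 1) · (11 − 1) = 8 · 2 · 4 · 10 = 640.

Final answer: φ(2640) = 640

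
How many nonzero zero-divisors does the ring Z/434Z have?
Z/434Z has 253 nonzero zero-divisors

In Z/434Z each nonzero element is either a unit (gcd with 434 is 1) or a zero-divisor (gcd > 1). The number of units is φ(434): factorise 434 = 2 · 7 · 31, so φ(434) = (2 − 1) · (7 − 1) · (31 − 1) = 1 · 6 · 30 = 180. The nonzero elements number 434 − 1 = 433. Hence the nonzero zero-divisors number 433 − 180 = 253.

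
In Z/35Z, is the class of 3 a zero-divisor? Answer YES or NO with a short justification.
gcd(3, 35) = 1, so 3 is a unit in Z/35Z (it has a multiplicative inverse). A unit cannot be a zero-divisor: if 3·b ≡ 0 then multiplying both sides by 3^(−1) gives b ≡ 0. So 3 is not a zero-divisor.

Final answer: NO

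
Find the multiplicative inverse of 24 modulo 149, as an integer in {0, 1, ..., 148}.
Apply the extended Euclidean algorithm to (149, 24), tracking rows (r, s, t) with s·149 + t·24 = r. Each division r_prev = q·r_cur + r_new produces the new row as (previous row) − q·(current row):
  row A: (149, 1, 0)   [1·149 + 0·24 = 149]
  row B: (24, 0, 1)   [0·149 + 1·24 = 24]
  149 = 6·24 + 5   → row C = row A − 6·row B = (5, 1, −6)   [check: 1·149 − 6·24 = 5]
  24 = 4·5 + 4   → row D = row B − 4·row C = (4, −4, 25)   [check: −4·149 + 25·24 = 4]
  5 = 1·4 + 1   → row E = row C − 1·row D = (1, 5, −31)   [check: 5·149 − 31·24 = 1]
  4 = 4·1 + 0   → remainder 0, stop. gcd = 1 (last nonzero row E).
The gcd is 1, so 24 is invertible mod 149. The last nonzero row gives 5·149 − 31·24 = 1, so t = −31. So 24^(−1) ≡ −31 ≡ 118 (mod 149). Verify: 24 · 118 = 2832 ≡ 1 (mod 149). ✓

Final answer: 24^(−1) ≡ 118 (mod 149)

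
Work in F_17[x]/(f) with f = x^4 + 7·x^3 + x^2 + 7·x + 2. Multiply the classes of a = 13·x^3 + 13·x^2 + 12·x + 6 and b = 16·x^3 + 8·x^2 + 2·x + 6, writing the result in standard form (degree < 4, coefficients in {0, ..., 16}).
Multiply as integer polynomials: a · b = 208·x^6 + 312·x^5 + 322·x^4 + 296·x^3 + 150·x^2 + 84·x + 36. Reducing coefficients mod 17: a · b ≡ 4·x^6 + 6·x^5 + 16·x^4 + 7·x^3 + 14·x^2 + 16·x + 2. Now divide by f(x) = x^4 + 7·x^3 + x^2 + 7·x + 2 in F_17[x], eliminating the leading term at each step:
  leading term 4·x^6: subtract (4·x^2)·f(x) = 4·x^6 + 11·x^5 + 4·x^4 + 11·x^3 + 8·x^2, leaving 12·x^5 + 12·x^4 + 13·x^3 + 6·x^2 + 16·x + 2 (coefficients mod 17)
  leading term 12·x^5: subtract (12·x)·f(x) = 12·x^5 + 16·x^4 + 12·x^3 + 16·x^2 + 7·x, leaving 13·x^4 + x^3 + 7·x^2 + 9·x + 2 (coefficients mod 17)
  leading term 13·x^4: subtract (13)·f(x) = 13·x^4 + 6·x^3 + 13·x^2 + 6·x + 9, leaving 12·x^3 + 11·x^2 + 3·x + 10 (coefficients mod 17)
The degree is now < 4, so this is the remainder. Hence a · b ≡ 12·x^3 + 11·x^2 + 3·x + 10 in F_17[x]/(f).

Final answer: a · b ≡ 12·x^3 + 11·x^2 + 3·x + 10 (mod f(x))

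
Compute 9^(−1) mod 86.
9^(−1) ≡ 67 (mod 86)

Apply the extended Euclidean algorithm to (86, 9), tracking rows (r, s, t) with s·86 + t·9 = r. Each division r_prev = q·r_cur + r_new produces the new row as (previous row) − q·(current row):
  row A: (86, 1, 0)   [1·86 + 0·9 = 86]
  row B: (9, 0, 1)   [0·86 + 1·9 = 9]
  86 = 9·9 + 5   → row C = row A − 9·row B = (5, 1, −9)   [check: 1·86 − 9·9 = 5]
  9 = 1·5 + 4   → row D = row B − 1·row C = (4, −1, 10)   [check: −1·86 + 10·9 = 4]
  5 = 1·4 + 1   → row E = row C − 1·row D = (1, 2, −19)   [check: 2·86 − 19·9 = 1]
  4 = 4·1 + 0   → remainder 0, stop. gcd = 1 (last nonzero row E).
The gcd is 1, so 9 is invertible mod 86. The last nonzero row gives 2·86 − 19·9 = 1, so t = −19. So 9^(−1) ≡ −19 ≡ 67 (mod 86). Verify: 9 · 67 = 603 ≡ 1 (mod 86). ✓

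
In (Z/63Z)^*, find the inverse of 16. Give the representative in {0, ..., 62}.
Apply the extended Euclidean algorithm to (63, 16), tracking rows (r, s, t) with s·63 + t·16 = r. Each division r_prev = q·r_cur + r_new produces the new row as (previous row) − q·(current row):
  row A: (63, 1, 0)   [1·63 + 0·16 = 63]
  row B: (16, 0, 1)   [0·63 + 1·16 = 16]
  63 = 3·16 + 15   → row C = row A − 3·row B = (15, 1, −3)   [check: 1·63 − 3·16 = 15]
  16 = 1·15 + 1   → row D = row B − 1·row C = (1, −1, 4)   [check: −1·63 + 4·16 = 1]
  15 = 15·1 + 0   → remainder 0, stop. gcd = 1 (last nonzero row D).
The gcd is 1, so 16 is invertible mod 63. The last nonzero row gives −1·63 + 4·16 = 1, so t = 4. So 16^(−1) ≡ 4 (mod 63). Verify: 16 · 4 = 64 ≡ 1 (mod 63). ✓

Final answer: 16^(−1) ≡ 4 (mod 63)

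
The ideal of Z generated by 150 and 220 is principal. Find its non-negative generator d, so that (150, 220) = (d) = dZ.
In the PID Z, (a, b) is generated by gcd(a, b). Compute gcd(220, 150) with the extended Euclidean algorithm, tracking rows (r, s, t) with s·220 + t·150 = r:
  row A: (220, 1, 0)   [1·220 + 0·150 = 220]
  row B: (150, 0, 1)   [0·220 + 1·150 = 150]
  220 = 1·150 + 70   → row C = row A − 1·row B = (70, 1, −1)   [check: 1·220 − 1·150 = 70]
  150 = 2·70 + 10   → row D = row B − 2·row C = (10, −2, 3)   [check: −2·220 + 3·150 = 10]
  70 = 7·10 + 0   → remainder 0, stop. gcd = 10 (last nonzero row D).
So gcd(150, 220) = 10, with Bézout identity −2·220 + 3·150 = 10. Containment (⊇): the Bézout identity exhibits 10 as an element of (150, 220), giving (10) ⊆ (150, 220). Containment (⊆): since 10 | 150 and 10 | 220 (150 = 10·15, 220 = 10·22), every Z-linear combination of 150 and 220 is divisible by 10, so (150, 220) ⊆ (10). Therefore (150, 220) = (10), d = 10.

Final answer: (150, 220) = (10); d = 10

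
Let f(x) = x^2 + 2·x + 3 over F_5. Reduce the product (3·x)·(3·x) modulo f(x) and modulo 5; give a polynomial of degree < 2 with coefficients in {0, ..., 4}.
Multiply as integer polynomials: a · b = 9·x^2. Reducing coefficients mod 5: a · b ≡ 4·x^2. Now divide by f(x) = x^2 + 2·x + 3 in F_5[x], eliminating the leading term at each step:
  leading term 4·x^2: subtract (4)·f(x) = 4·x^2 + 3·x + 2, leaving 2·x + 3 (coefficients mod 5)
The degree is now < 2, so this is the remainder. Hence a · b ≡ 2·x + 3 in F_5[x]/(f).

Final answer: a · b ≡ 2·x + 3 (mod f(x))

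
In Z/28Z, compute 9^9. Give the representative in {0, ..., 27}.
Use repeated squaring. Binary(9) = 1001. Walk through the bits of the exponent 9 left-to-right: at each bit after the leading one, square the running value, then multiply by 9 if the bit is 1 (always reducing mod 28):
  bit 1 = 1 (leading): start with 9.
  bit 2 = 0: square 9^2 = 81 ≡ 25 (mod 28).
  bit 3 = 0: square 25^2 = 625 ≡ 9 (mod 28).
  bit 4 = 1: square 9^2 = 81 ≡ 25; bit is 1, so multiply 25·9 = 225 ≡ 1 (mod 28).
Final value: 9^9 ≡ 1 (mod 28).

Final answer: 1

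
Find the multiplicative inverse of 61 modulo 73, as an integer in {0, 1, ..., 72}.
61^(−1) ≡ 6 (mod 73)

Apply the extended Euclidean algorithm to (73, 61), tracking rows (r, s, t) with s·73 + t·61 = r. Each division r_prev = q·r_cur + r_new produces the new row as (previous row) − q·(current row):
  row A: (73, 1, 0)   [1·73 + 0·61 = 73]
  row B: (61, 0, 1)   [0·73 + 1·61 = 61]
  73 = 1·61 + 12   → row C = row A − 1·row B = (12, 1, −1)   [check: 1·73 − 1·61 = 12]
  61 = 5·12 + 1   → row D = row B − 5·row C = (1, −5, 6)   [check: −5·73 + 6·61 = 1]
  12 = 12·1 + 0   → remainder 0, stop. gcd = 1 (last nonzero row D).
The gcd is 1, so 61 is invertible mod 73. The last nonzero row gives −5·73 + 6·61 = 1, so t = 6. So 61^(−1) ≡ 6 (mod 73). Verify: 61 · 6 = 366 ≡ 1 (mod 73). ✓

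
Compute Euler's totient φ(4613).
φ(4613) = 3948

φ is multiplicative, with φ(p^e) = p^e − p^(e−1). Factorise 4613 = 7 · 659. Then
  φ(4613) = (7 − 1) · (659 − 1) = 6 · 658 = 3948.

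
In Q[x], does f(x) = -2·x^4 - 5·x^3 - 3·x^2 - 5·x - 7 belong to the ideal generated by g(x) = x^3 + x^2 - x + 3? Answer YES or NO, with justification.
In Q[x] the ideal (g) consists of all multiples of g, so f ∈ (g) iff g | f, i.e. iff the remainder of f on division by g is 0. Divide f by g (g is monic, so eliminate the leading term of the running remainder at each step):
  leading term -2·x^4: subtract (-2·x)·g(x) = -2·x^4 - 2·x^3 + 2·x^2 - 6·x, leaving -3·x^3 - 5·x^2 + x - 7
  leading term -3·x^3: subtract (-3)·g(x) = -3·x^3 - 3·x^2 + 3·x - 9, leaving -2·x^2 - 2·x + 2
The remainder r(x) = -2·x^2 - 2·x + 2 ≠ 0 (and deg r < deg g), so g ∤ f, i.e. f ∉ (g).

Final answer: NO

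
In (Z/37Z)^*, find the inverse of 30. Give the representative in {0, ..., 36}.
30^(−1) ≡ 21 (mod 37)

Apply the extended Euclidean algorithm to (37, 30), tracking rows (r, s, t) with s·37 + t·30 = r. Each division r_prev = q·r_cur + r_new produces the new row as (previous row) − q·(current row):
  row A: (37, 1, 0)   [1·37 + 0·30 = 37]
  row B: (30, 0, 1)   [0·37 + 1·30 = 30]
  37 = 1·30 + 7   → row C = row A − 1·row B = (7, 1, −1)   [check: 1·37 − 1·30 = 7]
  30 = 4·7 + 2   → row D = row B − 4·row C = (2, −4, 5)   [check: −4·37 + 5·30 = 2]
  7 = 3·2 + 1   → row E = row C − 3·row D = (1, 13, −16)   [check: 13·37 − 16·30 = 1]
  2 = 2·1 + 0   → remainder 0, stop. gcd = 1 (last nonzero row E).
The gcd is 1, so 30 is invertible mod 37. The last nonzero row gives 13·37 − 16·30 = 1, so t = −16. So 30^(−1) ≡ −16 ≡ 21 (mod 37). Verify: 30 · 21 = 630 ≡ 1 (mod 37). ✓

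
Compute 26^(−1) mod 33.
Apply the extended Euclidean algorithm to (33, 26), tracking rows (r, s, t) with s·33 + t·26 = r. Each division r_prev = q·r_cur + r_new produces the new row as (previous row) − q·(current row):
  row A: (33, 1, 0)   [1·33 + 0·26 = 33]
  row B: (26, 0, 1)   [0·33 + 1·26 = 26]
  33 = 1·26 + 7   → row C = row A − 1·row B = (7, 1, −1)   [check: 1·33 − 1·26 = 7]
  26 = 3·7 + 5   → row D = row B − 3·row C = (5, −3, 4)   [check: −3·33 + 4·26 = 5]
  7 = 1·5 + 2   → row E = row C − 1·row D = (2, 4, −5)   [check: 4·33 − 5·26 = 2]
  5 = 2·2 + 1   → row F = row D − 2·row E = (1, −11, 14)   [check: −11·33 + 14·26 = 1]
  2 = 2·1 + 0   → remainder 0, stop. gcd = 1 (last nonzero row F).
The gcd is 1, so 26 is invertible mod 33. The last nonzero row gives −11·33 + 14·26 = 1, so t = 14. So 26^(−1) ≡ 14 (mod 33). Verify: 26 · 14 = 364 ≡ 1 (mod 33). ✓

Final answer: 26^(−1) ≡ 14 (mod 33)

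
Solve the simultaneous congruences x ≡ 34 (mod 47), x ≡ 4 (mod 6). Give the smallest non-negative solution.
The moduli 47, 6 are pairwise coprime, so by the CRT there is a unique solution mod 47·6 = 282.
Solve by successive substitution. Start with x ≡ 34 (mod 47).
  Combine with x ≡ 4 (mod 6): write x = 34 + 47·t and require 34 + 47·t ≡ 4 (mod 6), i.e. 47·t ≡ 4 − 34 ≡ 0 (mod 6). Since 47^(−1) ≡ 5 (mod 6) (47 ≡ 5 (mod 6)), t ≡ 5·0 ≡ 0 (mod 6). So x ≡ 34 + 47·0 = 34 (mod 282).
Unique solution in [0, 282): x = 34.

Final answer: x ≡ 34 (mod 282); the representative in [0, 282) is 34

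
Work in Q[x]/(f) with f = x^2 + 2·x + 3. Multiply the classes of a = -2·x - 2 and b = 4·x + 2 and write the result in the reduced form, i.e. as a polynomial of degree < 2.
a · b ≡ 4·x + 20 (mod f(x))

First multiply in Q[x] without reducing: a · b = -8·x^2 - 12·x - 4. Now divide by f(x) = x^2 + 2·x + 3, eliminating the leading term at each step:
  leading term -8·x^2: subtract (-8)·f(x) = -8·x^2 - 16·x - 24, leaving 4·x + 20
The degree is now < 2, so this is the remainder. Hence a · b ≡ 4·x + 20 in Q[x]/(f).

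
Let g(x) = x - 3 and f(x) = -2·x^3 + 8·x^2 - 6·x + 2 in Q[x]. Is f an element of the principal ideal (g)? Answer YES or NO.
NO

In Q[x] the ideal (g) consists of all multiples of g, so f ∈ (g) iff g | f, i.e. iff the remainder of f on division by g is 0. Divide f by g (g is monic, so eliminate the leading term of the running remainder at each step):
  leading term -2·x^3: subtract (-2·x^2)·g(x) = -2·x^3 + 6·x^2, leaving 2·x^2 - 6·x + 2
  leading term 2·x^2: subtract (2·x)·g(x) = 2·x^2 - 6·x, leaving 2
The remainder r(x) = 2 ≠ 0 (and deg r < deg g), so g ∤ f, i.e. f ∉ (g).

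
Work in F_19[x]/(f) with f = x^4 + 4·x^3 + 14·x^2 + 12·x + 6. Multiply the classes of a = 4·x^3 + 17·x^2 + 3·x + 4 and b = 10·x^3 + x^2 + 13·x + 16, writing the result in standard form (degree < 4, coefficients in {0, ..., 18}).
Multiply as integer polynomials: a · b = 40·x^6 + 174·x^5 + 99·x^4 + 328·x^3 + 315·x^2 + 100·x + 64. Reducing coefficients mod 19: a · b ≡ 2·x^6 + 3·x^5 + 4·x^4 + 5·x^3 + 11·x^2 + 5·x + 7. Now divide by f(x) = x^4 + 4·x^3 + 14·x^2 + 12·x + 6 in F_19[x], eliminating the leading term at each step:
  leading term 2·x^6: subtract (2·x^2)·f(x) = 2·x^6 + 8·x^5 + 9·x^4 + 5·x^3 + 12·x^2, leaving 14·x^5 + 14·x^4 + 18·x^2 + 5·x + 7 (coefficients mod 19)
  leading term 14·x^5: subtract (14·x)·f(x) = 14·x^5 + 18·x^4 + 6·x^3 + 16·x^2 + 8·x, leaving 15·x^4 + 13·x^3 + 2·x^2 + 16·x + 7 (coefficients mod 19)
  leading term 15·x^4: subtract (15)·f(x) = 15·x^4 + 3·x^3 + x^2 + 9·x + 14, leaving 10·x^3 + x^2 + 7·x + 12 (coefficients mod 19)
The degree is now < 4, so this is the remainder. Hence a · b ≡ 10·x^3 + x^2 + 7·x + 12 in F_19[x]/(f).

Final answer: a · b ≡ 10·x^3 + x^2 + 7·x + 12 (mod f(x))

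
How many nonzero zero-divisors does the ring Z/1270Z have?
Z/1270Z has 765 nonzero zero-divisors

In Z/1270Z each nonzero element is either a unit (gcd with 1270 is 1) or a zero-divisor (gcd > 1). The number of units is φ(1270): factorise 1270 = 2 · 5 · 127, so φ(1270) = (2 − 1) · (5 − 1) · (127 − 1) = 1 · 4 · 126 = 504. The nonzero elements number 1270 − 1 = 1269. Hence the nonzero zero-divisors number 1269 − 504 = 765.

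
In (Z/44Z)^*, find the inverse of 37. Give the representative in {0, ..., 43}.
37^(−1) ≡ 25 (mod 44)

Apply the extended Euclidean algorithm to (44, 37), tracking rows (r, s, t) with s·44 + t·37 = r. Each division r_prev = q·r_cur + r_new produces the new row as (previous row) − q·(current row):
  row A: (44, 1, 0)   [1·44 + 0·37 = 44]
  row B: (37, 0, 1)   [0·44 + 1·37 = 37]
  44 = 1·37 + 7   → row C = row A − 1·row B = (7, 1, −1)   [check: 1·44 − 1·37 = 7]
  37 = 5·7 + 2   → row D = row B − 5·row C = (2, −5, 6)   [check: −5·44 + 6·37 = 2]
  7 = 3·2 + 1   → row E = row C − 3·row D = (1, 16, −19)   [check: 16·44 − 19·37 = 1]
  2 = 2·1 + 0   → remainder 0, stop. gcd = 1 (last nonzero row E).
The gcd is 1, so 37 is invertible mod 44. The last nonzero row gives 16·44 − 19·37 = 1, so t = −19. So 37^(−1) ≡ −19 ≡ 25 (mod 44). Verify: 37 · 25 = 925 ≡ 1 (mod 44). ✓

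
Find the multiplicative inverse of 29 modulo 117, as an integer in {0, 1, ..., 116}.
Apply the extended Euclidean algorithm to (117, 29), tracking rows (r, s, t) with s·117 + t·29 = r. Each division r_prev = q·r_cur + r_new produces the new row as (previous row) − q·(current row):
  row A: (117, 1, 0)   [1·117 + 0·29 = 117]
  row B: (29, 0, 1)   [0·117 + 1·29 = 29]
  117 = 4·29 + 1   → row C = row A − 4·row B = (1, 1, −4)   [check: 1·117 − 4·29 = 1]
  29 = 29·1 + 0   → remainder 0, stop. gcd = 1 (last nonzero row C).
The gcd is 1, so 29 is invertible mod 117. The last nonzero row gives 1·117 − 4·29 = 1, so t = −4. So 29^(−1) ≡ −4 ≡ 113 (mod 117). Verify: 29 · 113 = 3277 ≡ 1 (mod 117). ✓

Final answer: 29^(−1) ≡ 113 (mod 117)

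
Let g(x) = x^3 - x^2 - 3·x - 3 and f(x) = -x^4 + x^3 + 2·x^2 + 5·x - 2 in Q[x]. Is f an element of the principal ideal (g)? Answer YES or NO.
NO

In Q[x] the ideal (g) consists of all multiples of g, so f ∈ (g) iff g | f, i.e. iff the remainder of f on division by g is 0. Divide f by g (g is monic, so eliminate the leading term of the running remainder at each step):
  leading term -x^4: subtract (-x)·g(x) = -x^4 + x^3 + 3·x^2 + 3·x, leaving -x^2 + 2·x - 2
The remainder r(x) = -x^2 + 2·x - 2 ≠ 0 (and deg r < deg g), so g ∤ f, i.e. f ∉ (g).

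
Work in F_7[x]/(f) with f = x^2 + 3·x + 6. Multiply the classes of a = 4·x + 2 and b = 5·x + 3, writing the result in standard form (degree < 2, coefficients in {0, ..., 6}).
a · b ≡ 4·x + 5 (mod f(x))

Multiply as integer polynomials: a · b = 20·x^2 + 22·x + 6. Reducing coefficients mod 7: a · b ≡ 6·x^2 + x + 6. Now divide by f(x) = x^2 + 3·x + 6 in F_7[x], eliminating the leading term at each step:
  leading term 6·x^2: subtract (6)·f(x) = 6·x^2 + 4·x + 1, leaving 4·x + 5 (coefficients mod 7)
The degree is now < 2, so this is the remainder. Hence a · b ≡ 4·x + 5 in F_7[x]/(f).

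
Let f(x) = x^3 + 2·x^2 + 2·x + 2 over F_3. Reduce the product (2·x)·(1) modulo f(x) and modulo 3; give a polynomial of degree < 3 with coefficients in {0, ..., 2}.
a · b ≡ 2·x (mod f(x))

Multiply as integer polynomials: a · b = 2·x. Reducing coefficients mod 3: a · b ≡ 2·x. This already has degree < 3, so no reduction by f is needed. Hence a · b ≡ 2·x in F_3[x]/(f).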